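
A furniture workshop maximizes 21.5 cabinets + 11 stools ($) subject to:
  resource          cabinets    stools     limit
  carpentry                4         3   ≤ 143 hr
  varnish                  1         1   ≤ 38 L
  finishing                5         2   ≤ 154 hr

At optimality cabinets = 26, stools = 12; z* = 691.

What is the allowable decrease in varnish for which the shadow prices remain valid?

Binding constraints: varnish, finishing. The basis is B = [[1,1],[5,2]] with det -3.
Per unit decrease in varnish, x* moves by d = (0.6667, -1.6667).
The basis stays optimal until stools reaches 0; allowable decrease = 7.2 L.

7.2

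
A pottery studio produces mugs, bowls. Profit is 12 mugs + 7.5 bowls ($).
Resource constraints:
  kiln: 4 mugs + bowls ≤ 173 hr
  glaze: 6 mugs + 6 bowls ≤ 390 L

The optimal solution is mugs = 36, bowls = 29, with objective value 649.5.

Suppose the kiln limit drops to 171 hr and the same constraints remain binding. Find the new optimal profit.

646.5

At the optimum: kiln uses 173 of 173 (binding); glaze uses 390 of 390 (binding).
The binding rows give the dual system: 4·y_kiln + 6·y_glaze = 12 and 1·y_kiln + 6·y_glaze = 7.5.
This yields shadow prices y_kiln = 1.5, y_glaze = 1.
Δz = y_kiln·Δb = 1.5 × (-2) = -3, so new z* = 649.5 − 3 = 646.5.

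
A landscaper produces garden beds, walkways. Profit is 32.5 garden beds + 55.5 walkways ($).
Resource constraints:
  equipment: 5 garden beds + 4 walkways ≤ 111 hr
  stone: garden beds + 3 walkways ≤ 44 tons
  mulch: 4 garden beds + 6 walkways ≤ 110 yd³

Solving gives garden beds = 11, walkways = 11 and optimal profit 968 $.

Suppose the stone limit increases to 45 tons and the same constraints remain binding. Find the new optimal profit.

972.5

Check each constraint at x*: equipment 99/111 (slack 12); stone 44/44 (tight); mulch 110/110 (tight).
Slack constraints have shadow price 0 (complementary slackness).
From A_Bᵀ y = c: 1·y_stone + 4·y_mulch = 32.5; 3·y_stone + 6·y_mulch = 55.5.
This yields shadow prices y_stone = 4.5, y_mulch = 7.
Δz = y_stone·Δb = 4.5 × (1) = 4.5, so new z* = 968 + 4.5 = 972.5.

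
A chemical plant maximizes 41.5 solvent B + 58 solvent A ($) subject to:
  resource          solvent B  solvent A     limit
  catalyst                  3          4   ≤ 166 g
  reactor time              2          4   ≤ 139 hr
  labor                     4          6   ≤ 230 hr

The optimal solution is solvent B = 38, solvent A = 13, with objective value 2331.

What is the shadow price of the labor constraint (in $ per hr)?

4

Binding: catalyst and labor. Non-binding: reactor time (11 unused).
Slack constraints have shadow price 0 (complementary slackness).
Dual feasibility on the basic columns requires 3·y_catalyst + 4·y_labor = 41.5, 4·y_catalyst + 6·y_labor = 58.
Solving: y_catalyst = 8.5, y_labor = 4.
Shadow price of labor = 4.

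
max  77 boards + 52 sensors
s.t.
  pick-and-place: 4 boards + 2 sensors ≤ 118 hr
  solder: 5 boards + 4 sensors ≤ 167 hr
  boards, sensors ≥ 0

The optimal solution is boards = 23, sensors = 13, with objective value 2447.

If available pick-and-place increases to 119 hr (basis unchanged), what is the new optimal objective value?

2455

At the optimum: pick-and-place uses 118 of 118 (binding); solder uses 167 of 167 (binding).
From A_Bᵀ y = c: 4·y_pick-and-place + 5·y_solder = 77; 2·y_pick-and-place + 4·y_solder = 52.
Solving: y_pick-and-place = 8, y_solder = 9.
Δz = y_pick-and-place·Δb = 8 × (1) = 8, so new z* = 2447 + 8 = 2455.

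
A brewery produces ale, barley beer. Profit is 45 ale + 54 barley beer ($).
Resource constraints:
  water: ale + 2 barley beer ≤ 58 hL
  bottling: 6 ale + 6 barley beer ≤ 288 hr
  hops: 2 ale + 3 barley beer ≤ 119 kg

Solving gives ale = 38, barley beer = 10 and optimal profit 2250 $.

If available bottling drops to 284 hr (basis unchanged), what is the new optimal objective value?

2226

Binding: water and bottling. Non-binding: hops (13 unused).
Slack constraints have shadow price 0 (complementary slackness).
From A_Bᵀ y = c: 1·y_water + 6·y_bottling = 45; 2·y_water + 6·y_bottling = 54.
This yields shadow prices y_water = 9, y_bottling = 6.
Δz = y_bottling·Δb = 6 × (-4) = -24, so new z* = 2250 − 24 = 2226.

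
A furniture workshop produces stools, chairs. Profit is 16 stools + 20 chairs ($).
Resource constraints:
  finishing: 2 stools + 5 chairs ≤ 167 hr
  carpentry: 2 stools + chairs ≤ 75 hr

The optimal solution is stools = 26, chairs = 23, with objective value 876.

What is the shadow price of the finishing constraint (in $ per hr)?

At the optimum: finishing uses 167 of 167 (binding); carpentry uses 75 of 75 (binding).
The binding rows give the dual system: 2·y_finishing + 2·y_carpentry = 16 and 5·y_finishing + 1·y_carpentry = 20.
This yields shadow prices y_finishing = 3, y_carpentry = 5.
Shadow price of finishing = 3.

3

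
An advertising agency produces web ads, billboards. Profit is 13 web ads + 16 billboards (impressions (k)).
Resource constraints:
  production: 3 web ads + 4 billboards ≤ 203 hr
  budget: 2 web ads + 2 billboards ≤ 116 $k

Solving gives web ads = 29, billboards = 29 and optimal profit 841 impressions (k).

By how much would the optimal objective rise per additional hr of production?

Check each constraint at x*: production 203/203 (tight); budget 116/116 (tight).
Dual feasibility on the basic columns requires 3·y_production + 2·y_budget = 13, 4·y_production + 2·y_budget = 16.
→ y_production = 3 and y_budget = 2.
Shadow price of production = 3.

3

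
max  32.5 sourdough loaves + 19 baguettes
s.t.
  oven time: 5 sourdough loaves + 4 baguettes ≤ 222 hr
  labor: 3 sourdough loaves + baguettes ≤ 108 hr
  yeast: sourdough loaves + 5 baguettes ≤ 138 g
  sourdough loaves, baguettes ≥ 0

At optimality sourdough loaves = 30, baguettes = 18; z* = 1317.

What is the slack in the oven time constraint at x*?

0

oven time used = 5·30 + 4·18 = 222; slack = 222 − 222 = 0.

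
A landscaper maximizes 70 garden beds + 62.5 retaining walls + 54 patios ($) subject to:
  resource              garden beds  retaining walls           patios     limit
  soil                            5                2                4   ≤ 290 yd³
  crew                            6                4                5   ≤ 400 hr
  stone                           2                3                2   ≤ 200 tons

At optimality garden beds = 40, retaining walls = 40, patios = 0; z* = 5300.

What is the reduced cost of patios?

Binding: crew and stone. Non-binding: soil (10 unused).
Slack constraints have shadow price 0 (complementary slackness).
Dual feasibility on the basic columns requires 6·y_crew + 2·y_stone = 70, 4·y_crew + 3·y_stone = 62.5.
This yields shadow prices y_crew = 8.5, y_stone = 9.5.
Reduced cost of patios: c₃ − yᵀa₃ = 54 − (8.5·5 + 9.5·2) = 54 − 61.5 = -7.5.

-7.5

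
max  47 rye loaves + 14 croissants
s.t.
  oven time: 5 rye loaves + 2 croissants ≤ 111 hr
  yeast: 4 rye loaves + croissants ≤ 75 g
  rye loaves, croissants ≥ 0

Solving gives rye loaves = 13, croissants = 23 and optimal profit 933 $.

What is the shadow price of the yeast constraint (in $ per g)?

Check each constraint at x*: oven time 111/111 (tight); yeast 75/75 (tight).
From A_Bᵀ y = c: 5·y_oven time + 4·y_yeast = 47; 2·y_oven time + 1·y_yeast = 14.
→ y_oven time = 3 and y_yeast = 8.
Shadow price of yeast = 8.

8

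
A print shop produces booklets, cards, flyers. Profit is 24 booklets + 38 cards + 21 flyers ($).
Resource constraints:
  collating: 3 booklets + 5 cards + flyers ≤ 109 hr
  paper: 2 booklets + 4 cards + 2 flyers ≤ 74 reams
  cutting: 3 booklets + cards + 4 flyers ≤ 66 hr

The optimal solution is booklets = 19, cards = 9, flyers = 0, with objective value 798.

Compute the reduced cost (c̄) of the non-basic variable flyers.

Check each constraint at x*: collating 102/109 (slack 7); paper 74/74 (tight); cutting 66/66 (tight).
By complementary slackness, y = 0 for the non-binding constraint.
The binding rows give the dual system: 2·y_paper + 3·y_cutting = 24 and 4·y_paper + 1·y_cutting = 38.
Solving: y_paper = 9, y_cutting = 2.
Reduced cost of flyers: c₃ − yᵀa₃ = 21 − (9·2 + 2·4) = 21 − 26 = -5.

-5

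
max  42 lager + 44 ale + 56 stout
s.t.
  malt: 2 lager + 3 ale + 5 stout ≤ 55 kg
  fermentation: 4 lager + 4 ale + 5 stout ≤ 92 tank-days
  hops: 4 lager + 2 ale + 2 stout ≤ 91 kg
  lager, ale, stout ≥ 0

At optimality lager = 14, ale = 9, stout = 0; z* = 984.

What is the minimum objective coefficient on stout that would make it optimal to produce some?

57.5

Check each constraint at x*: malt 55/55 (tight); fermentation 92/92 (tight); hops 74/91 (slack 17).
By complementary slackness, y = 0 for the non-binding constraint.
The binding rows give the dual system: 2·y_malt + 4·y_fermentation = 42 and 3·y_malt + 4·y_fermentation = 44.
→ y_malt = 2 and y_fermentation = 9.5.
stout enters the basis when its profit ≥ yᵀa₃ = 2·5 + 9.5·5 = 57.5.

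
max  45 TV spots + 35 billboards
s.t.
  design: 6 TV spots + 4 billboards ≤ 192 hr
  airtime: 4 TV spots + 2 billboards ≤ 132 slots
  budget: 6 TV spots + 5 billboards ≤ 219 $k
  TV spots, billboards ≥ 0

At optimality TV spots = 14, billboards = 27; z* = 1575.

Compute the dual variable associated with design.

2.5

Binding: design and budget. Non-binding: airtime (22 unused).
By complementary slackness, y = 0 for the non-binding constraint.
The binding rows give the dual system: 6·y_design + 6·y_budget = 45 and 4·y_design + 5·y_budget = 35.
Solving: y_design = 2.5, y_budget = 5.
Shadow price of design = 2.5.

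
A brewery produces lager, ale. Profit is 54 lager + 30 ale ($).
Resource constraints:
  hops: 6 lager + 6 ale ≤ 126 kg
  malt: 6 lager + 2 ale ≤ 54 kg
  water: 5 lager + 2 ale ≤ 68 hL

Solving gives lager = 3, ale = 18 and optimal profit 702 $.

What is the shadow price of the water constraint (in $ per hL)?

Check each constraint at x*: hops 126/126 (tight); malt 54/54 (tight); water 51/68 (slack 17).
Slack constraints have shadow price 0 (complementary slackness).
From A_Bᵀ y = c: 6·y_hops + 6·y_malt = 54; 6·y_hops + 2·y_malt = 30.
Solving: y_hops = 3, y_malt = 6.
Shadow price of water = 0.

0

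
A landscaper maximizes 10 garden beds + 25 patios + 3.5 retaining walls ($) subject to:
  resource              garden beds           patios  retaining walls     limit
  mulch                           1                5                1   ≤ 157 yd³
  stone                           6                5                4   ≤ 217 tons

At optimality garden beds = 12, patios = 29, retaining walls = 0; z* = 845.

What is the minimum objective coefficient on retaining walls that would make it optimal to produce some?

At the optimum: mulch uses 157 of 157 (binding); stone uses 217 of 217 (binding).
Dual feasibility on the basic columns requires 1·y_mulch + 6·y_stone = 10, 5·y_mulch + 5·y_stone = 25.
Solving: y_mulch = 4, y_stone = 1.
retaining walls enters the basis when its profit ≥ yᵀa₃ = 4·1 + 1·4 = 8.

8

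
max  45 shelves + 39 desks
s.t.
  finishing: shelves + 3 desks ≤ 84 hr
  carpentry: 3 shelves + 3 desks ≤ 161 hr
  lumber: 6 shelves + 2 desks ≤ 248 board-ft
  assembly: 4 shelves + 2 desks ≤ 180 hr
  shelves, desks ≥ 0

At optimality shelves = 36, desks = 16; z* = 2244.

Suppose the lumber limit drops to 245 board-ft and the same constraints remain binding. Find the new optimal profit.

2226

Check each constraint at x*: finishing 84/84 (tight); carpentry 156/161 (slack 5); lumber 248/248 (tight); assembly 176/180 (slack 4).
By complementary slackness, y = 0 for the non-binding constraints.
From A_Bᵀ y = c: 1·y_finishing + 6·y_lumber = 45; 3·y_finishing + 2·y_lumber = 39.
Solving: y_finishing = 9, y_lumber = 6.
Δz = y_lumber·Δb = 6 × (-3) = -18, so new z* = 2244 − 18 = 2226.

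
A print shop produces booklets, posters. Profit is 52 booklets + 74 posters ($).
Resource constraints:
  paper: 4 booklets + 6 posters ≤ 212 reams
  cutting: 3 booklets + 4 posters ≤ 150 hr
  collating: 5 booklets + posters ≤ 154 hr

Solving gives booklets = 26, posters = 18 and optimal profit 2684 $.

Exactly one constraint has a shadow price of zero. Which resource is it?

collating

paper: 212/212 (binding)
cutting: 150/150 (binding)
collating: 148/154 (slack 6)
By complementary slackness, a constraint with positive slack has shadow price 0 → collating.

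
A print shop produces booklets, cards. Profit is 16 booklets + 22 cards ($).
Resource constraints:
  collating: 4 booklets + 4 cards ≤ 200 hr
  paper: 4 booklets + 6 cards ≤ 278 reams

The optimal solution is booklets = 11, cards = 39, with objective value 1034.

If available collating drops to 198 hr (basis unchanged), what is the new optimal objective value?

Check each constraint at x*: collating 200/200 (tight); paper 278/278 (tight).
The binding rows give the dual system: 4·y_collating + 4·y_paper = 16 and 4·y_collating + 6·y_paper = 22.
Solving: y_collating = 1, y_paper = 3.
Δz = y_collating·Δb = 1 × (-2) = -2, so new z* = 1034 − 2 = 1032.

1032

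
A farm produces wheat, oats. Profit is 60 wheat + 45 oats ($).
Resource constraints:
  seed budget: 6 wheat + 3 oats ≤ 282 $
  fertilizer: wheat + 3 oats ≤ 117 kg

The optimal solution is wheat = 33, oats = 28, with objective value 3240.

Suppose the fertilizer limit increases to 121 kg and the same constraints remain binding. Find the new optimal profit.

Both seed budget and fertilizer are binding at x*.
The binding rows give the dual system: 6·y_seed budget + 1·y_fertilizer = 60 and 3·y_seed budget + 3·y_fertilizer = 45.
→ y_seed budget = 9 and y_fertilizer = 6.
Δz = y_fertilizer·Δb = 6 × (4) = 24, so new z* = 3240 + 24 = 3264.

3264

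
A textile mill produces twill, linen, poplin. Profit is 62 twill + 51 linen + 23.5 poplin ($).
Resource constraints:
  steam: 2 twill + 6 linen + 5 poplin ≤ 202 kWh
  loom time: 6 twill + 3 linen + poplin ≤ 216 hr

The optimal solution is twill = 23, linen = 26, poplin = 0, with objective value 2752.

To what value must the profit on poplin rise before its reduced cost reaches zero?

Both steam and loom time are binding at x*.
The binding rows give the dual system: 2·y_steam + 6·y_loom time = 62 and 6·y_steam + 3·y_loom time = 51.
→ y_steam = 4 and y_loom time = 9.
poplin enters the basis when its profit ≥ yᵀa₃ = 4·5 + 9·1 = 29.

29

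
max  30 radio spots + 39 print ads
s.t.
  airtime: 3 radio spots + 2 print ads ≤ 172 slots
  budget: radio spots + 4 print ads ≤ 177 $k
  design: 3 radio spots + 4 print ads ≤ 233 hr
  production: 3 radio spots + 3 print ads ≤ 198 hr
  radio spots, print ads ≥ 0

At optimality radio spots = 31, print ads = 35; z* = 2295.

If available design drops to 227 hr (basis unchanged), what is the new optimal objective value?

Check each constraint at x*: airtime 163/172 (slack 9); budget 171/177 (slack 6); design 233/233 (tight); production 198/198 (tight).
Slack constraints have shadow price 0 (complementary slackness).
The binding rows give the dual system: 3·y_design + 3·y_production = 30 and 4·y_design + 3·y_production = 39.
Solving: y_design = 9, y_production = 1.
Δz = y_design·Δb = 9 × (-6) = -54, so new z* = 2295 − 54 = 2241.

2241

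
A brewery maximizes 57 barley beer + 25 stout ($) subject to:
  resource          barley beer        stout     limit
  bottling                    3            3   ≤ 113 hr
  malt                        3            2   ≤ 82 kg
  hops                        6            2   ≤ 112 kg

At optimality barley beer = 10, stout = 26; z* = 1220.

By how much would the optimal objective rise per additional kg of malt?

6

At the optimum: bottling uses 108 of 113 (slack = 5); malt uses 82 of 82 (binding); hops uses 112 of 112 (binding).
Since bottling is not tight, its dual is 0.
From A_Bᵀ y = c: 3·y_malt + 6·y_hops = 57; 2·y_malt + 2·y_hops = 25.
Solving: y_malt = 6, y_hops = 6.5.
Shadow price of malt = 6.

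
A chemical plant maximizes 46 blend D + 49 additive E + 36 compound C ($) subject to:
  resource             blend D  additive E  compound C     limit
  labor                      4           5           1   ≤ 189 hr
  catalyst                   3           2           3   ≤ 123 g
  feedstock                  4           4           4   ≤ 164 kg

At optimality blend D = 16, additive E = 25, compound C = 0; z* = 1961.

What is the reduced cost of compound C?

Binding: labor and feedstock. Non-binding: catalyst (25 unused).
By complementary slackness, y = 0 for the non-binding constraint.
The binding rows give the dual system: 4·y_labor + 4·y_feedstock = 46 and 5·y_labor + 4·y_feedstock = 49.
→ y_labor = 3 and y_feedstock = 8.5.
Reduced cost of compound C: c₃ − yᵀa₃ = 36 − (3·1 + 8.5·4) = 36 − 37 = -1.

-1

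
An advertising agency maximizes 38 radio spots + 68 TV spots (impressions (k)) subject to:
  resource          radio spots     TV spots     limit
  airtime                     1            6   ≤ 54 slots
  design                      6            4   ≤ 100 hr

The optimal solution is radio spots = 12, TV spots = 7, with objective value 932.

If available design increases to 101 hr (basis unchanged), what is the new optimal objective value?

937

Check each constraint at x*: airtime 54/54 (tight); design 100/100 (tight).
The binding rows give the dual system: 1·y_airtime + 6·y_design = 38 and 6·y_airtime + 4·y_design = 68.
This yields shadow prices y_airtime = 8, y_design = 5.
Δz = y_design·Δb = 5 × (1) = 5, so new z* = 932 + 5 = 937.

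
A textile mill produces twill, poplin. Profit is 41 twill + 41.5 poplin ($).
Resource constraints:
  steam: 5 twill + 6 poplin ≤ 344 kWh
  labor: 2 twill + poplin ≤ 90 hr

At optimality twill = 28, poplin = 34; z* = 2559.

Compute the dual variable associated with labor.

At the optimum: steam uses 344 of 344 (binding); labor uses 90 of 90 (binding).
From A_Bᵀ y = c: 5·y_steam + 2·y_labor = 41; 6·y_steam + 1·y_labor = 41.5.
Solving: y_steam = 6, y_labor = 5.5.
Shadow price of labor = 5.5.

5.5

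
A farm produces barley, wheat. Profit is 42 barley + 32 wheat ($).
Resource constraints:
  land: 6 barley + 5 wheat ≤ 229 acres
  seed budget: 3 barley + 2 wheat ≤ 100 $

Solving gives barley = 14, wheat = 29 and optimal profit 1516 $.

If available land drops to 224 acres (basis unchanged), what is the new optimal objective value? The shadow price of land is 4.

Δb = -5, so new z* = 1516 + (4)·(-5) = 1516 − 20 = 1496.

1496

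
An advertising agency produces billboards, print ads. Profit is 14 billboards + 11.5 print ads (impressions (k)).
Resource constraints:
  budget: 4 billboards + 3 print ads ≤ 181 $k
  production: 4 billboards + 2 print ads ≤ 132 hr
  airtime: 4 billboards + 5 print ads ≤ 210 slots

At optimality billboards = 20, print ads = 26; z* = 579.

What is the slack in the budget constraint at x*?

budget used = 4·20 + 3·26 = 158; slack = 181 − 158 = 23.

23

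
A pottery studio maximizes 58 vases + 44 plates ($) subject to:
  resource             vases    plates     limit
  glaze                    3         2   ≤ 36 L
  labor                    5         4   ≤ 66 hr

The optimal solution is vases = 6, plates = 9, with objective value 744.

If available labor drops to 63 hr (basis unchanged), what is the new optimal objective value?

Check each constraint at x*: glaze 36/36 (tight); labor 66/66 (tight).
The binding rows give the dual system: 3·y_glaze + 5·y_labor = 58 and 2·y_glaze + 4·y_labor = 44.
→ y_glaze = 6 and y_labor = 8.
Δz = y_labor·Δb = 8 × (-3) = -24, so new z* = 744 − 24 = 720.

720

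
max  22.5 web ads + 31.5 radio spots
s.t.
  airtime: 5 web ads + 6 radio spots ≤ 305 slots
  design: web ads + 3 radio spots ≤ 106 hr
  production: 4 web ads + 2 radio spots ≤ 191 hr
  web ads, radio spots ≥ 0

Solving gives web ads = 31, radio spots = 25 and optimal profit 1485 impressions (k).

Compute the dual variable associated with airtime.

4

At the optimum: airtime uses 305 of 305 (binding); design uses 106 of 106 (binding); production uses 174 of 191 (slack = 17).
Slack constraints have shadow price 0 (complementary slackness).
Dual feasibility on the basic columns requires 5·y_airtime + 1·y_design = 22.5, 6·y_airtime + 3·y_design = 31.5.
→ y_airtime = 4 and y_design = 2.5.
Shadow price of airtime = 4.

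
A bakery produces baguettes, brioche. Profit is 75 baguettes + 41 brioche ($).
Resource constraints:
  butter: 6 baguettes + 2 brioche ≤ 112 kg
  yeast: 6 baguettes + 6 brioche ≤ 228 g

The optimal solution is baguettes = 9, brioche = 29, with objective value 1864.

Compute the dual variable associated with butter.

Both butter and yeast are binding at x*.
Dual feasibility on the basic columns requires 6·y_butter + 6·y_yeast = 75, 2·y_butter + 6·y_yeast = 41.
→ y_butter = 8.5 and y_yeast = 4.
Shadow price of butter = 8.5.

8.5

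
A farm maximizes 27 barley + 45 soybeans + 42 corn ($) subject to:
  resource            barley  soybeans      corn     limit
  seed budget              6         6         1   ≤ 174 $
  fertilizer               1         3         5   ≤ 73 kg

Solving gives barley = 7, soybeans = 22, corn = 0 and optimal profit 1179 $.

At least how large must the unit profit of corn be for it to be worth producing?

Both seed budget and fertilizer are binding at x*.
Dual feasibility on the basic columns requires 6·y_seed budget + 1·y_fertilizer = 27, 6·y_seed budget + 3·y_fertilizer = 45.
→ y_seed budget = 3 and y_fertilizer = 9.
corn enters the basis when its profit ≥ yᵀa₃ = 3·1 + 9·5 = 48.

48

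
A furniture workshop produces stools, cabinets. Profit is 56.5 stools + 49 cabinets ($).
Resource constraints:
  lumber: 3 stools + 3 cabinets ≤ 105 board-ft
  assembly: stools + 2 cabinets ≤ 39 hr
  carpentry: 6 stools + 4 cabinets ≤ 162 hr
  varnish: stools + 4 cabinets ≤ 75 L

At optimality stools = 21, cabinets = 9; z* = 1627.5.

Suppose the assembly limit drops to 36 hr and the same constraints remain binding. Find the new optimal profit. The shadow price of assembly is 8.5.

1602

Δb = -3, so new z* = 1627.5 + (8.5)·(-3) = 1627.5 − 25.5 = 1602.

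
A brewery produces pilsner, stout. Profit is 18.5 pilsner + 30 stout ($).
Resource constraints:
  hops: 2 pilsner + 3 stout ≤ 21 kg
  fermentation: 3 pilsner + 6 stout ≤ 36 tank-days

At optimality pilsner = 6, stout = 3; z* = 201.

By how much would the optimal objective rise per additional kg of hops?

Both hops and fermentation are binding at x*.
From A_Bᵀ y = c: 2·y_hops + 3·y_fermentation = 18.5; 3·y_hops + 6·y_fermentation = 30.
This yields shadow prices y_hops = 7, y_fermentation = 1.5.
Shadow price of hops = 7.

7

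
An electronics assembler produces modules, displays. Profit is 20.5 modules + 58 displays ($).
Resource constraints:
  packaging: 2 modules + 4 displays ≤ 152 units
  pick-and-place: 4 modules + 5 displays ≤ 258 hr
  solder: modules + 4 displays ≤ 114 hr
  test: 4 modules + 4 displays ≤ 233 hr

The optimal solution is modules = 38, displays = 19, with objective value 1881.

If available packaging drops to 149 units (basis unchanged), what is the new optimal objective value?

1863

Check each constraint at x*: packaging 152/152 (tight); pick-and-place 247/258 (slack 11); solder 114/114 (tight); test 228/233 (slack 5).
Since pick-and-place, test are not tight, their duals are 0.
From A_Bᵀ y = c: 2·y_packaging + 1·y_solder = 20.5; 4·y_packaging + 4·y_solder = 58.
Solving: y_packaging = 6, y_solder = 8.5.
Δz = y_packaging·Δb = 6 × (-3) = -18, so new z* = 1881 − 18 = 1863.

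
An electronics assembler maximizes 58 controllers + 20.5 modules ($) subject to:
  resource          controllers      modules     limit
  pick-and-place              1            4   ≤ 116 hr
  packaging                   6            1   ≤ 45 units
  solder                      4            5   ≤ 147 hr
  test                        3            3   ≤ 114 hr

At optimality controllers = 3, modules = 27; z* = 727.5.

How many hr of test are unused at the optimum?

test used = 3·3 + 3·27 = 90; slack = 114 − 90 = 24.

24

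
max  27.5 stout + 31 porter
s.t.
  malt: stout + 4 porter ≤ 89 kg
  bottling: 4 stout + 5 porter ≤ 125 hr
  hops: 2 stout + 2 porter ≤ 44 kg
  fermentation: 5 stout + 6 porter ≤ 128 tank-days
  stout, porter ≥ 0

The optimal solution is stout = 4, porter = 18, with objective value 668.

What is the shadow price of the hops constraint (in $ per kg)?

Check each constraint at x*: malt 76/89 (slack 13); bottling 106/125 (slack 19); hops 44/44 (tight); fermentation 128/128 (tight).
Slack constraints have shadow price 0 (complementary slackness).
The binding rows give the dual system: 2·y_hops + 5·y_fermentation = 27.5 and 2·y_hops + 6·y_fermentation = 31.
This yields shadow prices y_hops = 5, y_fermentation = 3.5.
Shadow price of hops = 5.

5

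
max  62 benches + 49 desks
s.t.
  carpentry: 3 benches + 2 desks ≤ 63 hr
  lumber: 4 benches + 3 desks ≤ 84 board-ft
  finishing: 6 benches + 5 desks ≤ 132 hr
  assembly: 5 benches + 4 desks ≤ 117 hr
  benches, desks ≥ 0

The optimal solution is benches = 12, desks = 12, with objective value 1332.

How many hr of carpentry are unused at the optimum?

3

carpentry used = 3·12 + 2·12 = 60; slack = 63 − 60 = 3.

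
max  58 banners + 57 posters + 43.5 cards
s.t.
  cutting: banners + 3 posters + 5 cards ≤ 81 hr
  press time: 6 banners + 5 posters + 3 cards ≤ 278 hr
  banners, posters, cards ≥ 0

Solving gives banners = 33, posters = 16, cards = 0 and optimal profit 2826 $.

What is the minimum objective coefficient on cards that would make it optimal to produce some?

At the optimum: cutting uses 81 of 81 (binding); press time uses 278 of 278 (binding).
The binding rows give the dual system: 1·y_cutting + 6·y_press time = 58 and 3·y_cutting + 5·y_press time = 57.
→ y_cutting = 4 and y_press time = 9.
cards enters the basis when its profit ≥ yᵀa₃ = 4·5 + 9·3 = 47.

47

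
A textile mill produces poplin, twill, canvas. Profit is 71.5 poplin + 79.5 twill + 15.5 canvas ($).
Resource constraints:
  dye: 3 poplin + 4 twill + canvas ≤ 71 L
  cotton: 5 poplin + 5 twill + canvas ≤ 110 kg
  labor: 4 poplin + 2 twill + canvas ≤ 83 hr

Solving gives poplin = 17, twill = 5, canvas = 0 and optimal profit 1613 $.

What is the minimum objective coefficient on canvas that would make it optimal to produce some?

17.5

Binding: dye and cotton. Non-binding: labor (5 unused).
By complementary slackness, y = 0 for the non-binding constraint.
Dual feasibility on the basic columns requires 3·y_dye + 5·y_cotton = 71.5, 4·y_dye + 5·y_cotton = 79.5.
→ y_dye = 8 and y_cotton = 9.5.
canvas enters the basis when its profit ≥ yᵀa₃ = 8·1 + 9.5·1 = 17.5.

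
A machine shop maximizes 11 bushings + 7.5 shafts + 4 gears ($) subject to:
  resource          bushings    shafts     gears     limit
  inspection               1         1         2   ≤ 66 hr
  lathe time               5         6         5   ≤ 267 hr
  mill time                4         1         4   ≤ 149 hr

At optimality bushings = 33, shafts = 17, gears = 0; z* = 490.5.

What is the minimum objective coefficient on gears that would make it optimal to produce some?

11

Binding: lathe time and mill time. Non-binding: inspection (16 unused).
Slack constraints have shadow price 0 (complementary slackness).
Dual feasibility on the basic columns requires 5·y_lathe time + 4·y_mill time = 11, 6·y_lathe time + 1·y_mill time = 7.5.
Solving: y_lathe time = 1, y_mill time = 1.5.
gears enters the basis when its profit ≥ yᵀa₃ = 1·5 + 1.5·4 = 11.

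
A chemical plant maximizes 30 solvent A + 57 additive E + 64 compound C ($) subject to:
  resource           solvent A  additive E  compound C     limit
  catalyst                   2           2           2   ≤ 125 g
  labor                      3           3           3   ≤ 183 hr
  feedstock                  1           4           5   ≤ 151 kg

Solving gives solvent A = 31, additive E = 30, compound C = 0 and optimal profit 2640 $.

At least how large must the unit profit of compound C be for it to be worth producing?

66

Binding: labor and feedstock. Non-binding: catalyst (3 unused).
Slack constraints have shadow price 0 (complementary slackness).
From A_Bᵀ y = c: 3·y_labor + 1·y_feedstock = 30; 3·y_labor + 4·y_feedstock = 57.
Solving: y_labor = 7, y_feedstock = 9.
compound C enters the basis when its profit ≥ yᵀa₃ = 7·3 + 9·5 = 66.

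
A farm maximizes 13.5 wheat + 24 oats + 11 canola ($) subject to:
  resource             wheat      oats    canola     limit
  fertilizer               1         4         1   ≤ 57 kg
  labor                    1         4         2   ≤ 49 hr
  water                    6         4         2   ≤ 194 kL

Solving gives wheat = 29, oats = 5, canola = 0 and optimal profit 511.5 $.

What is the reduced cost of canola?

At the optimum: fertilizer uses 49 of 57 (slack = 8); labor uses 49 of 49 (binding); water uses 194 of 194 (binding).
Slack constraints have shadow price 0 (complementary slackness).
From A_Bᵀ y = c: 1·y_labor + 6·y_water = 13.5; 4·y_labor + 4·y_water = 24.
This yields shadow prices y_labor = 4.5, y_water = 1.5.
Reduced cost of canola: c₃ − yᵀa₃ = 11 − (4.5·2 + 1.5·2) = 11 − 12 = -1.

-1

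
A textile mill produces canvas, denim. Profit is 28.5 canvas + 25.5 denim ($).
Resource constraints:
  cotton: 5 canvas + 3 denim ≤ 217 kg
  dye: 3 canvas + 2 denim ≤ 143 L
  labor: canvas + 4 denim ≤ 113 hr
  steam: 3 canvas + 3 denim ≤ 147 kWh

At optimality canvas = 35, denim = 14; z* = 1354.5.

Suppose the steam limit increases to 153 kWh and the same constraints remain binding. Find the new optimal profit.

1396.5

Check each constraint at x*: cotton 217/217 (tight); dye 133/143 (slack 10); labor 91/113 (slack 22); steam 147/147 (tight).
By complementary slackness, y = 0 for the non-binding constraints.
The binding rows give the dual system: 5·y_cotton + 3·y_steam = 28.5 and 3·y_cotton + 3·y_steam = 25.5.
This yields shadow prices y_cotton = 1.5, y_steam = 7.
Δz = y_steam·Δb = 7 × (6) = 42, so new z* = 1354.5 + 42 = 1396.5.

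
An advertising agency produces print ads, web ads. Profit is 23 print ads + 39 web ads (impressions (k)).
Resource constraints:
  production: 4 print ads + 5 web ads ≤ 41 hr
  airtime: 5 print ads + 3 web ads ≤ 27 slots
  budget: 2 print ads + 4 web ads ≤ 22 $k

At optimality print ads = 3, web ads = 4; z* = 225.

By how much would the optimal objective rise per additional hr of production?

Check each constraint at x*: production 32/41 (slack 9); airtime 27/27 (tight); budget 22/22 (tight).
By complementary slackness, y = 0 for the non-binding constraint.
The binding rows give the dual system: 5·y_airtime + 2·y_budget = 23 and 3·y_airtime + 4·y_budget = 39.
→ y_airtime = 1 and y_budget = 9.
Shadow price of production = 0.

0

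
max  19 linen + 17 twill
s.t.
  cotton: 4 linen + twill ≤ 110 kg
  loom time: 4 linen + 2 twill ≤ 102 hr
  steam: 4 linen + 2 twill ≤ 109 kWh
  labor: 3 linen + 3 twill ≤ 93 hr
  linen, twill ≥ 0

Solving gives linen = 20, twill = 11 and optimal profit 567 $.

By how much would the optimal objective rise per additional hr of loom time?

Binding: loom time and labor. Non-binding: cotton (19 unused), steam (7 unused).
Slack constraints have shadow price 0 (complementary slackness).
From A_Bᵀ y = c: 4·y_loom time + 3·y_labor = 19; 2·y_loom time + 3·y_labor = 17.
Solving: y_loom time = 1, y_labor = 5.
Shadow price of loom time = 1.

1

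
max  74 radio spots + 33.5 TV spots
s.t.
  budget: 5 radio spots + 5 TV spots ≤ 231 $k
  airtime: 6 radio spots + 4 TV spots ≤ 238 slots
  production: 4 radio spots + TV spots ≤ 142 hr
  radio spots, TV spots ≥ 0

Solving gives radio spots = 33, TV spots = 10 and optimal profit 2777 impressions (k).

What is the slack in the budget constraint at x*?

16

budget used = 5·33 + 5·10 = 215; slack = 231 − 215 = 16.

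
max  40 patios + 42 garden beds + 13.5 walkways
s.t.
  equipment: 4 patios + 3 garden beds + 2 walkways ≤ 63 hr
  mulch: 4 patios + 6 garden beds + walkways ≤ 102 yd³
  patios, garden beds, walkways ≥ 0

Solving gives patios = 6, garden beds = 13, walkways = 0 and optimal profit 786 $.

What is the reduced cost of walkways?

Both equipment and mulch are binding at x*.
Dual feasibility on the basic columns requires 4·y_equipment + 4·y_mulch = 40, 3·y_equipment + 6·y_mulch = 42.
→ y_equipment = 6 and y_mulch = 4.
Reduced cost of walkways: c₃ − yᵀa₃ = 13.5 − (6·2 + 4·1) = 13.5 − 16 = -2.5.

-2.5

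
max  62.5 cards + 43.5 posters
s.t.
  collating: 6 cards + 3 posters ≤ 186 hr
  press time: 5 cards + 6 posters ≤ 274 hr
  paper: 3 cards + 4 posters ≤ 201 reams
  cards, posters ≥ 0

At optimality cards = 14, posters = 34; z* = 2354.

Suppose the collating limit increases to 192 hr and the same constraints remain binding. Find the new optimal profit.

2399

Binding: collating and press time. Non-binding: paper (23 unused).
Slack constraints have shadow price 0 (complementary slackness).
The binding rows give the dual system: 6·y_collating + 5·y_press time = 62.5 and 3·y_collating + 6·y_press time = 43.5.
This yields shadow prices y_collating = 7.5, y_press time = 3.5.
Δz = y_collating·Δb = 7.5 × (6) = 45, so new z* = 2354 + 45 = 2399.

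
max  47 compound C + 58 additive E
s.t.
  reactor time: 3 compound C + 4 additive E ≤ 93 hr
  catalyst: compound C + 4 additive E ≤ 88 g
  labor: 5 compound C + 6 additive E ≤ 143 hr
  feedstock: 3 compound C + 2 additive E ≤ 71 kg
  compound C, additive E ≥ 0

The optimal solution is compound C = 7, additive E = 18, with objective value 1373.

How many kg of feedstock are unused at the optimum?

14

feedstock used = 3·7 + 2·18 = 57; slack = 71 − 57 = 14.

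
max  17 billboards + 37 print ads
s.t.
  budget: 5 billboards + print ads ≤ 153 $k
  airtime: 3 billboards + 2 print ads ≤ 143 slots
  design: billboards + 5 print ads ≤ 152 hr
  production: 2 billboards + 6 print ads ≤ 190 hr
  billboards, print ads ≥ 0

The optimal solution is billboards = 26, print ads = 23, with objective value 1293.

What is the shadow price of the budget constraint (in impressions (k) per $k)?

At the optimum: budget uses 153 of 153 (binding); airtime uses 124 of 143 (slack = 19); design uses 141 of 152 (slack = 11); production uses 190 of 190 (binding).
Slack constraints have shadow price 0 (complementary slackness).
Dual feasibility on the basic columns requires 5·y_budget + 2·y_production = 17, 1·y_budget + 6·y_production = 37.
Solving: y_budget = 1, y_production = 6.
Shadow price of budget = 1.

1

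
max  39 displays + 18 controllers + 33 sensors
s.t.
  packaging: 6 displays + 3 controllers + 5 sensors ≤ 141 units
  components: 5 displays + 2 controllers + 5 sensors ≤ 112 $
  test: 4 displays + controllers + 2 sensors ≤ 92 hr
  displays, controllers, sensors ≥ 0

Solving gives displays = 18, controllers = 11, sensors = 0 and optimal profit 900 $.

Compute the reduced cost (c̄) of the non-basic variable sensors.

At the optimum: packaging uses 141 of 141 (binding); components uses 112 of 112 (binding); test uses 83 of 92 (slack = 9).
Slack constraints have shadow price 0 (complementary slackness).
Dual feasibility on the basic columns requires 6·y_packaging + 5·y_components = 39, 3·y_packaging + 2·y_components = 18.
This yields shadow prices y_packaging = 4, y_components = 3.
Reduced cost of sensors: c₃ − yᵀa₃ = 33 − (4·5 + 3·5) = 33 − 35 = -2.

-2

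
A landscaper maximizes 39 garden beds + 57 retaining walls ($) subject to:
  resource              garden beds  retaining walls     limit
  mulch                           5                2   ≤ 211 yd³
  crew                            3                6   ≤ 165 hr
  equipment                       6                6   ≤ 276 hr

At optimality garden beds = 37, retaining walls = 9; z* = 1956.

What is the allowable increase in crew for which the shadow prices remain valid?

111

Binding constraints: crew, equipment. The basis is B = [[3,6],[6,6]] with det -18.
Per unit increase in crew, x* moves by d = (-0.3333, 0.3333).
The basis stays optimal until garden beds reaches 0; allowable increase = 111 hr.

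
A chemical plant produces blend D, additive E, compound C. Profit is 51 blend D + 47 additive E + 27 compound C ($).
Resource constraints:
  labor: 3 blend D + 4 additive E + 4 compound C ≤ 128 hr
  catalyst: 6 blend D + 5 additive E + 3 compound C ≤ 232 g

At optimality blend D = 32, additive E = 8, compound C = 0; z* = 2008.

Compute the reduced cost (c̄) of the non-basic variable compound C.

-6

At the optimum: labor uses 128 of 128 (binding); catalyst uses 232 of 232 (binding).
From A_Bᵀ y = c: 3·y_labor + 6·y_catalyst = 51; 4·y_labor + 5·y_catalyst = 47.
→ y_labor = 3 and y_catalyst = 7.
Reduced cost of compound C: c₃ − yᵀa₃ = 27 − (3·4 + 7·3) = 27 − 33 = -6.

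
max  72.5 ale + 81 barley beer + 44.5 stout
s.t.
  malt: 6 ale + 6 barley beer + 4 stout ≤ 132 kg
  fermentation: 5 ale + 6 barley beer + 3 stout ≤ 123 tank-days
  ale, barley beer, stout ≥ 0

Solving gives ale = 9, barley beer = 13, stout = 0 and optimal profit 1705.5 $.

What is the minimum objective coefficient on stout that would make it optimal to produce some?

45.5

At the optimum: malt uses 132 of 132 (binding); fermentation uses 123 of 123 (binding).
Dual feasibility on the basic columns requires 6·y_malt + 5·y_fermentation = 72.5, 6·y_malt + 6·y_fermentation = 81.
This yields shadow prices y_malt = 5, y_fermentation = 8.5.
stout enters the basis when its profit ≥ yᵀa₃ = 5·4 + 8.5·3 = 45.5.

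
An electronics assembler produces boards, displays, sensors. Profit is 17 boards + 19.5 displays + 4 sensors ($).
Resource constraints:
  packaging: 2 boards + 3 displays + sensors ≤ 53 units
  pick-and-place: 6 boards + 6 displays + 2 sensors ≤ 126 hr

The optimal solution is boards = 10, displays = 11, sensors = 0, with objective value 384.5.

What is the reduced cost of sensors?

Both packaging and pick-and-place are binding at x*.
Dual feasibility on the basic columns requires 2·y_packaging + 6·y_pick-and-place = 17, 3·y_packaging + 6·y_pick-and-place = 19.5.
→ y_packaging = 2.5 and y_pick-and-place = 2.
Reduced cost of sensors: c₃ − yᵀa₃ = 4 − (2.5·1 + 2·2) = 4 − 6.5 = -2.5.

-2.5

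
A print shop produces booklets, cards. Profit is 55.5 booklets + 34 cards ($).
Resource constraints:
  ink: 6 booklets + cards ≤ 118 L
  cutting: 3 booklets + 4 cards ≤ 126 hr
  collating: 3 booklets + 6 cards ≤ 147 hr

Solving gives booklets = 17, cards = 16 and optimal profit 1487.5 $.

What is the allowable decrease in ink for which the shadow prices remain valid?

93.5

Binding constraints: ink, collating. The basis is B = [[6,1],[3,6]] with det 33.
Per unit decrease in ink, x* moves by d = (-0.1818, 0.0909).
The basis stays optimal until booklets reaches 0; allowable decrease = 93.5 L.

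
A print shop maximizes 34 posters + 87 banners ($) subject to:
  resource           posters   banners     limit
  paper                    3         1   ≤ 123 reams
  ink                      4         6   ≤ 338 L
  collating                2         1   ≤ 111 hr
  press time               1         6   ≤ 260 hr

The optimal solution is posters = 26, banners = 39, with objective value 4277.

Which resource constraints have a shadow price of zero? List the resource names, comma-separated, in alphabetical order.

paper: 117/123 (slack 6)
ink: 338/338 (binding)
collating: 91/111 (slack 20)
press time: 260/260 (binding)
By complementary slackness, a constraint with positive slack has shadow price 0 → collating, paper.

collating, paper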